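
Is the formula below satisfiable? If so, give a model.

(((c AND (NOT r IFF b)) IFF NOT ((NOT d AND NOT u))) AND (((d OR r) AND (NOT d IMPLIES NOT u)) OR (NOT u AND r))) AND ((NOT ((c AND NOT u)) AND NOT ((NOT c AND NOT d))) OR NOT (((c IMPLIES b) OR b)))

d: True; r: True; u: True; b: False; c: True

  ((c AND (NOT r IFF b)) IFF NOT ((NOT d AND NOT u))) AND (((d OR r) AND (NOT d IMPLIES NOT u)) OR (NOT u AND r)) = True
    (c AND (NOT r IFF b)) IFF NOT ((NOT d AND NOT u)) = True
      c AND (NOT r IFF b) = True
        NOT r IFF b = True
          NOT r = False
      NOT ((NOT d AND NOT u)) = True
        NOT d AND NOT u = False
          NOT d = False
          NOT u = False
    ((d OR r) AND (NOT d IMPLIES NOT u)) OR (NOT u AND r) = True
      (d OR r) AND (NOT d IMPLIES NOT u) = True
        d OR r = True
        NOT d IMPLIES NOT u = True
          NOT d = False
          NOT u = False
      NOT u AND r = False
        NOT u = False
  (NOT ((c AND NOT u)) AND NOT ((NOT c AND NOT d))) OR NOT (((c IMPLIES b) OR b)) = True
    NOT ((c AND NOT u)) AND NOT ((NOT c AND NOT d)) = True
      NOT ((c AND NOT u)) = True
        c AND NOT u = False
          NOT u = False
      NOT ((NOT c AND NOT d)) = True
        NOT c AND NOT d = False
          NOT c = False
          NOT d = False
    NOT (((c IMPLIES b) OR b)) = True
      (c IMPLIES b) OR b = False
        c IMPLIES b = False
Both conjuncts True, so the formula holds.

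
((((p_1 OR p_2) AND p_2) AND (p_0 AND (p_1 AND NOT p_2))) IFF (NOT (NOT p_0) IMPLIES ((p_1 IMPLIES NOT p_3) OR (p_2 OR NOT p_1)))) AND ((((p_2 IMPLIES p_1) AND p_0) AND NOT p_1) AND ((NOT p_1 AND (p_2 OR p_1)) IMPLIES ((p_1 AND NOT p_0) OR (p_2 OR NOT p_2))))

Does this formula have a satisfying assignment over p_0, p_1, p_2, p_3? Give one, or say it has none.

Case p_1 = True: the conjunct NOT p_1 is False.
Case p_1 = False: the conjunct (((p_1 OR p_2) AND p_2) AND (p_0 AND (p_1 AND NOT p_2))) IFF (NOT (NOT p_0) IMPLIES ((p_1 IMPLIES NOT p_3) OR (p_2 OR NOT p_1))) becomes ((p_2 AND p_2) AND False) IFF (NOT (NOT p_0) IMPLIES True) = False.
Both cases fail — unsatisfiable.

The formula is unsatisfiable.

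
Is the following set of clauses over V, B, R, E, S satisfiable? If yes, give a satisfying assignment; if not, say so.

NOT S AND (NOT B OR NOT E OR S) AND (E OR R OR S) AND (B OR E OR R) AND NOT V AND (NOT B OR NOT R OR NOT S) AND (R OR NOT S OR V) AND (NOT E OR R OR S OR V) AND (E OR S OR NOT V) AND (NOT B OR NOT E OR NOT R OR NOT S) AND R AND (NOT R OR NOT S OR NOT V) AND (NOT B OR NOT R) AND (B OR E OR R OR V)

Unit clause (NOT S) forces S = False.
Unit clause (NOT V) forces V = False.
Unit clause (R) forces R = True.
In (NOT B OR NOT R) only NOT B is left, so B = False.
Set E = True.
All clauses satisfied.

V=F; B=F; R=T; E=T; S=F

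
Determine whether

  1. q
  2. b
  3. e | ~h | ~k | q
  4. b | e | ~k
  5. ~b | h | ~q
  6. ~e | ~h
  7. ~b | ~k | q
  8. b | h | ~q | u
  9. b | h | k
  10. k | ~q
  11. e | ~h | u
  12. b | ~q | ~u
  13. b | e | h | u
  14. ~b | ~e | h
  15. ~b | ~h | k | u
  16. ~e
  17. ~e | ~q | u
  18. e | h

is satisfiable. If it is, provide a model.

u: True; h: True; q: True; k: True; b: True; e: False

Unit clause (q) forces q = True.
Unit clause (b) forces b = True.
In (~b | h | ~q) only h is left, so h = True.
In (~e | ~h) only ~e is left, so e = False.
In (k | ~q) only k is left, so k = True.
In (e | ~h | u) only u is left, so u = True.
All clauses satisfied.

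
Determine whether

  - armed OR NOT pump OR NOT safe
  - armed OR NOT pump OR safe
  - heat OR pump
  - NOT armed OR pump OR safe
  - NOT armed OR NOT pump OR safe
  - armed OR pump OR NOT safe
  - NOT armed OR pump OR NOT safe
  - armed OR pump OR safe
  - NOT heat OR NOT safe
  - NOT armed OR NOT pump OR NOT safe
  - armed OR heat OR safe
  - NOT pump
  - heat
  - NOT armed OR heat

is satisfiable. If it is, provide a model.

Case heat = True:
  (NOT heat OR NOT safe) forces safe = False.
  (NOT pump) forces pump = False.
  (NOT armed OR pump OR safe) forces armed = False.
  Clause (armed OR pump OR safe) is falsified — contradiction.
Case heat = False:
  Clause (heat) is falsified — contradiction.
Both cases fail, so the formula is unsatisfiable.

The formula is unsatisfiable.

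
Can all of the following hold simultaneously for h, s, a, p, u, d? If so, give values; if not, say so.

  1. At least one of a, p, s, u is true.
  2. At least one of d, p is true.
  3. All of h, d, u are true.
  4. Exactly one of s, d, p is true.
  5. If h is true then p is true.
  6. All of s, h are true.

Case s = True:
  (3) forces h = True.
  (3) forces d = True.
  Constraint (4) is violated (s=T, d=T) — contradiction.
Case s = False:
  Constraint (6) is violated (s=F) — contradiction.
Both cases fail — unsatisfiable.

No satisfying assignment exists.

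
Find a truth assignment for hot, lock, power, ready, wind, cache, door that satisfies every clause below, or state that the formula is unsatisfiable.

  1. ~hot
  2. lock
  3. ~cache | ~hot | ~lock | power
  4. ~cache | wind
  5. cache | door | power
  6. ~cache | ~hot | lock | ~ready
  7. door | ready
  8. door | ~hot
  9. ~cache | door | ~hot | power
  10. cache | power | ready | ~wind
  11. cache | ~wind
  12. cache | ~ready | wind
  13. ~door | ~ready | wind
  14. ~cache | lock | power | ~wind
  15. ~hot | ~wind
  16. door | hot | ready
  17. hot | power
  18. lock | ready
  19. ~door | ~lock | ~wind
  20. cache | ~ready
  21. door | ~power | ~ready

hot = False, lock = True, power = True, ready = False, wind = False, cache = False, door = True

Unit clause (~hot) forces hot = False.
Unit clause (lock) forces lock = True.
In (hot | power) only power is left, so power = True.
Try ready = True:
  (cache | ~ready) forces cache = True.
  (~cache | wind) forces wind = True.
  (~door | ~lock | ~wind) forces door = False.
  clause (door | ~power | ~ready) is falsified — backtrack.
So ready = False.
  then (door | ready) forces door = True.
  then (~door | ~lock | ~wind) forces wind = False.
  then (~cache | wind) forces cache = False.
All clauses satisfied.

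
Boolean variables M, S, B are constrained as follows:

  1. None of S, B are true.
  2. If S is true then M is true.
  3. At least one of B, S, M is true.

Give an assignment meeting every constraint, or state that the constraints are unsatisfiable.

M: True, S: False, B: False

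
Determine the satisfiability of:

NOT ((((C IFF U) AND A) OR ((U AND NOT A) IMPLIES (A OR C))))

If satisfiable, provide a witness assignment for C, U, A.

C=F, U=T, A=F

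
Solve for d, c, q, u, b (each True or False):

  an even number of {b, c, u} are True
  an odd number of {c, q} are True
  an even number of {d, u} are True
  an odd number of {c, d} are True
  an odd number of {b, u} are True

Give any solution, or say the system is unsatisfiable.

d = False; c = True; q = False; u = False; b = True

{b, c, u}: 2 true → even ✓
{c, q}: 1 true → odd ✓
{d, u}: 0 true → even ✓
{c, d}: 1 true → odd ✓
{b, u}: 1 true → odd ✓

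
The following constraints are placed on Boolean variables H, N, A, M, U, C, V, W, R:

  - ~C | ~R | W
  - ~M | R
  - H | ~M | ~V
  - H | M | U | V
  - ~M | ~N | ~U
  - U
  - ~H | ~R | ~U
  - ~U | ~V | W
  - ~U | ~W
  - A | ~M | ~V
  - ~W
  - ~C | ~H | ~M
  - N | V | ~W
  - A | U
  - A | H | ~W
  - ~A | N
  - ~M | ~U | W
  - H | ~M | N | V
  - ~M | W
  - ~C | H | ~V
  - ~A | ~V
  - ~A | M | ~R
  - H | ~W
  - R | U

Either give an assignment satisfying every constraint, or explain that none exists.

Unit clause (U) forces U = True.
In (~U | ~W) only ~W is left, so W = False.
In (~M | ~U | W) only ~M is left, so M = False.
In (~U | ~V | W) only ~V is left, so V = False.
Set H = False.
Set N = False.
  then (~A | N) forces A = False.
Set C = False.
Set R = True.
All clauses satisfied.

H = False; N = False; A = False; M = False; U = True; C = False; V = False; W = False; R = True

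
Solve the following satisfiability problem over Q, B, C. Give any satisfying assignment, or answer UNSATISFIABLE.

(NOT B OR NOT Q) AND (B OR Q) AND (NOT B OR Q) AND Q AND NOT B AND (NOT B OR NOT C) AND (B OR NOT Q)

Case Q = True:
  (NOT B OR NOT Q) forces B = False.
  Clause (B OR NOT Q) is falsified — contradiction.
Case Q = False:
  Clause (Q) is falsified — contradiction.
Both cases fail, so the formula is unsatisfiable.

UNSATISFIABLE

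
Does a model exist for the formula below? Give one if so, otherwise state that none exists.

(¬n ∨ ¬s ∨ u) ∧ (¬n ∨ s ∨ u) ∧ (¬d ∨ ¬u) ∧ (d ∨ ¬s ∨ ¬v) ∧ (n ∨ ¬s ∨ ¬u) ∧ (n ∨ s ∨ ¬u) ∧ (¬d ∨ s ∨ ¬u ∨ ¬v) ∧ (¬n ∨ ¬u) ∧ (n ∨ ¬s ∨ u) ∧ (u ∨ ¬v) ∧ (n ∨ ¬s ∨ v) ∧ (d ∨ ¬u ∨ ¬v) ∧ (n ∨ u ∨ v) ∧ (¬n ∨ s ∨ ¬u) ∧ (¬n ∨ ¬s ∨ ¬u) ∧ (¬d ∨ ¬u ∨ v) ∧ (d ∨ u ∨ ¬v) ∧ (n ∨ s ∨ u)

Case u = True:
  (¬d ∨ ¬u) forces d = False.
  (¬n ∨ ¬u) forces n = False.
  (n ∨ ¬s ∨ ¬u) forces s = False.
  Clause (n ∨ s ∨ ¬u) is falsified — contradiction.
Case u = False:
  (u ∨ ¬v) forces v = False.
  (n ∨ u ∨ v) forces n = True.
  (¬n ∨ ¬s ∨ u) forces s = False.
  Clause (¬n ∨ s ∨ u) is falsified — contradiction.
Both cases fail, so the formula is unsatisfiable.

Unsatisfiable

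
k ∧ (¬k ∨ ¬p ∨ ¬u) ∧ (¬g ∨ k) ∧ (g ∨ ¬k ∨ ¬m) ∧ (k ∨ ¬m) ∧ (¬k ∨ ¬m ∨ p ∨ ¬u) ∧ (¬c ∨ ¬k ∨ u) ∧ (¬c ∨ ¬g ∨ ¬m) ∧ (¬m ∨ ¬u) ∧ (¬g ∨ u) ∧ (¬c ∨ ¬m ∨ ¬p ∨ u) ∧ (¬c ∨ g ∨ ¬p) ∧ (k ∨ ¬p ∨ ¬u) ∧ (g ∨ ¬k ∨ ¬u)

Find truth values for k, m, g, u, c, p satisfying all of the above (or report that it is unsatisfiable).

k = True, m = False, g = False, u = False, c = False, p = False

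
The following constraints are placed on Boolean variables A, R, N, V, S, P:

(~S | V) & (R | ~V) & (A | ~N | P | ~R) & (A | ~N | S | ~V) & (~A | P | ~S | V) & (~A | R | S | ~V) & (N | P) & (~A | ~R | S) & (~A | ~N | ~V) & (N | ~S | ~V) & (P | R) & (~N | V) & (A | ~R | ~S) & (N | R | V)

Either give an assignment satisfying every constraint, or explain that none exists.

A: False, R: True, N: False, V: False, S: False, P: True

Set A = False.
Try R = False:
  (R | ~V) forces V = False.
  (~S | V) forces S = False.
  (P | R) forces P = True.
  (~N | V) forces N = False.
  clause (N | R | V) is falsified — backtrack.
So R = True.
  then (A | ~R | ~S) forces S = False.
Try N = True:
  (A | ~N | P | ~R) forces P = True.
  (A | ~N | S | ~V) forces V = False.
  clause (~N | V) is falsified — backtrack.
So N = False.
  then (N | P) forces P = True.
Set V = False.
All clauses satisfied.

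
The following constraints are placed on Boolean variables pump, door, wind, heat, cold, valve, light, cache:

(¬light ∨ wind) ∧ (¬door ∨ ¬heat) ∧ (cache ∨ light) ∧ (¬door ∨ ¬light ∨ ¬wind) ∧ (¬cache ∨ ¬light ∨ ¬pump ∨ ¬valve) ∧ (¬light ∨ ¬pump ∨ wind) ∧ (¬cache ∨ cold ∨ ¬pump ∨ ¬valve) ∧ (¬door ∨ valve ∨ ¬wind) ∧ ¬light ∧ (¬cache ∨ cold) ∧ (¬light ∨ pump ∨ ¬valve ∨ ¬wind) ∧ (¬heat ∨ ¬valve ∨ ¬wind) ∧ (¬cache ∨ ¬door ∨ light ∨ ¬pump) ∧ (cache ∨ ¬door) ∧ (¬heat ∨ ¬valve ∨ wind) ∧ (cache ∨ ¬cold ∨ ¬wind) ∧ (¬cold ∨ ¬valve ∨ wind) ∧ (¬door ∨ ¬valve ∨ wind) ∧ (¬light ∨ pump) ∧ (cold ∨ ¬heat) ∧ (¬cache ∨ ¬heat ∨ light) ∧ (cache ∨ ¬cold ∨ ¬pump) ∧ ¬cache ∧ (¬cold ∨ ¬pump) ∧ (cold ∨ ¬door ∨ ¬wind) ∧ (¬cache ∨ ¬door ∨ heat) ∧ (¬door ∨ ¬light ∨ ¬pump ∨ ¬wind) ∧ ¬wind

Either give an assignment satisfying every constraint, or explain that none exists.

Unsatisfiable

Case light = True:
  Clause (¬light) is falsified — contradiction.
Case light = False:
  (cache ∨ light) forces cache = True.
  Clause (¬cache) is falsified — contradiction.
Both cases fail, so the formula is unsatisfiable.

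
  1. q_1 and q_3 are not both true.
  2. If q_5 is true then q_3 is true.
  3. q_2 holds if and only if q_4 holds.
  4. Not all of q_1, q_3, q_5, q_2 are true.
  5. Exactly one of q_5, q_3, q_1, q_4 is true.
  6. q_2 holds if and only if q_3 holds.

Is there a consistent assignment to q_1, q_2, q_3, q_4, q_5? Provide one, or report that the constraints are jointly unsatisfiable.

q_1: True, q_2: False, q_3: False, q_4: False, q_5: False

  (1) q_1=T, q_3=F — not both ✓
  (2) q_5=F ⇒ q_3: vacuous ✓
  (3) q_2=F, q_4=F — same ✓
  (4) {q_1, q_3, q_5, q_2}: 1/4 true — not all ✓
  (5) {q_5, q_3, q_1, q_4}: 1 true — exactly one ✓
  (6) q_2=F, q_3=F — same ✓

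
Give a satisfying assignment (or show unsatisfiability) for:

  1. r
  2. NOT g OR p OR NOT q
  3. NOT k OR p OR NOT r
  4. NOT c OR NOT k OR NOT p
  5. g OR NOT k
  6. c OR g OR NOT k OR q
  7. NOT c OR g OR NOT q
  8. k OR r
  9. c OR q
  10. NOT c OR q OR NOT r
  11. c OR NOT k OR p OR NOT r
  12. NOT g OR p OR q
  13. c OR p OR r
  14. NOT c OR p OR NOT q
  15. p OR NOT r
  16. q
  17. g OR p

c=F, g=T, p=T, k=F, r=T, q=T

Unit clause (r) forces r = True.
In (p OR NOT r) only p is left, so p = True.
Unit clause (q) forces q = True.
Set c = False.
Set g = True.
Set k = False.
All clauses satisfied.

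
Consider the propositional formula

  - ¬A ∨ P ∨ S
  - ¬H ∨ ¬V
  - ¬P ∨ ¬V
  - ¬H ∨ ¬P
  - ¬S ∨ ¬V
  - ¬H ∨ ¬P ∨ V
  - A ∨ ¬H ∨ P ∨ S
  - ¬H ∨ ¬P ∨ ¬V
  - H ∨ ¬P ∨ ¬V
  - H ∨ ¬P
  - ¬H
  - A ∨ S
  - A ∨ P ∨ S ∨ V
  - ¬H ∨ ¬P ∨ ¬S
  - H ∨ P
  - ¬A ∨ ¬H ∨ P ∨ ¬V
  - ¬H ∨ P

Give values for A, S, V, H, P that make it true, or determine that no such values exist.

Case H = True:
  Clause (¬H) is falsified — contradiction.
Case H = False:
  (H ∨ ¬P) forces P = False.
  Clause (H ∨ P) is falsified — contradiction.
Both cases fail, so the formula is unsatisfiable.

Unsatisfiable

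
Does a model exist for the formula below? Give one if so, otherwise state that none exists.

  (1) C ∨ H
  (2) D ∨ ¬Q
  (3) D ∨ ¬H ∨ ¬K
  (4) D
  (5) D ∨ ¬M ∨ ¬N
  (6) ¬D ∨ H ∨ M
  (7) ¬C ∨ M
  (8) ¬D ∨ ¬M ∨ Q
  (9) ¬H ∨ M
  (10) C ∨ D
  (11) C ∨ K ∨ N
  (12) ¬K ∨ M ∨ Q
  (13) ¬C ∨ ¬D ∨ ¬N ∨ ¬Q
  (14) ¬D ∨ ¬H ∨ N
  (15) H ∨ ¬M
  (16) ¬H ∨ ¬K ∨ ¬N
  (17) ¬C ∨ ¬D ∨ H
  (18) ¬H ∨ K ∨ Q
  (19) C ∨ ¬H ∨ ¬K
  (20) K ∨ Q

M=T; C=F; Q=T; D=T; K=F; N=T; H=T

Unit clause (D) forces D = True.
Try M = False:
  (¬D ∨ H ∨ M) forces H = True.
  clause (¬H ∨ M) is falsified — backtrack.
So M = True.
  then (¬D ∨ ¬M ∨ Q) forces Q = True.
  then (H ∨ ¬M) forces H = True.
  then (¬D ∨ ¬H ∨ N) forces N = True.
  then (¬H ∨ ¬K ∨ ¬N) forces K = False.
  then (¬C ∨ ¬D ∨ ¬N ∨ ¬Q) forces C = False.
All clauses satisfied.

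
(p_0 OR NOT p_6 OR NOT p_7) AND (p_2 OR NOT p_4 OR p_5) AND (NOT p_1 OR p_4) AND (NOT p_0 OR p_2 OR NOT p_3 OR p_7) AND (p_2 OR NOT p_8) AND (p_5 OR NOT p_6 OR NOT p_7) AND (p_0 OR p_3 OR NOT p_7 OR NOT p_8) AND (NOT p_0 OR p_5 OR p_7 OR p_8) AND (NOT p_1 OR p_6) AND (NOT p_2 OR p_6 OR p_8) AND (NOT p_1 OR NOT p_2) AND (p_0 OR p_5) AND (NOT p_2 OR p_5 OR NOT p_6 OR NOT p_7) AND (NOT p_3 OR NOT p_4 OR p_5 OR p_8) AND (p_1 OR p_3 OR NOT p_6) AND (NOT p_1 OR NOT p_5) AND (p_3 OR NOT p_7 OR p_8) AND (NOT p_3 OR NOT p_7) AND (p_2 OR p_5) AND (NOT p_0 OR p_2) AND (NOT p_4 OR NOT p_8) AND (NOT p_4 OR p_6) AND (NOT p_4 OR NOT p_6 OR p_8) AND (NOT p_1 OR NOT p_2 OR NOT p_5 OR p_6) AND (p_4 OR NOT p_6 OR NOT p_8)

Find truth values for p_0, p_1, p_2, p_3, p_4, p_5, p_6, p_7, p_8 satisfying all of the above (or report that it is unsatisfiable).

p_0=T, p_1=F, p_2=T, p_3=F, p_4=F, p_5=F, p_6=F, p_7=T, p_8=T

Set p_0 = True.
  then (NOT p_0 OR p_2) forces p_2 = True.
  then (NOT p_1 OR NOT p_2) forces p_1 = False.
Set p_3 = False.
  then (p_1 OR p_3 OR NOT p_6) forces p_6 = False.
  then (NOT p_4 OR p_6) forces p_4 = False.
  then (NOT p_2 OR p_6 OR p_8) forces p_8 = True.
Set p_5 = False.
Set p_7 = True.
All clauses satisfied.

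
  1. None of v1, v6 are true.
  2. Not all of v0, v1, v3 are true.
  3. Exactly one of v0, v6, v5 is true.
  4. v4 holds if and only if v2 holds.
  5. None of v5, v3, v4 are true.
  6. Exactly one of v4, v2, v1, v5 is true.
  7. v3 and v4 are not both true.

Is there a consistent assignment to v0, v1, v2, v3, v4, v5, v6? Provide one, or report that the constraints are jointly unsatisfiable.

UNSATISFIABLE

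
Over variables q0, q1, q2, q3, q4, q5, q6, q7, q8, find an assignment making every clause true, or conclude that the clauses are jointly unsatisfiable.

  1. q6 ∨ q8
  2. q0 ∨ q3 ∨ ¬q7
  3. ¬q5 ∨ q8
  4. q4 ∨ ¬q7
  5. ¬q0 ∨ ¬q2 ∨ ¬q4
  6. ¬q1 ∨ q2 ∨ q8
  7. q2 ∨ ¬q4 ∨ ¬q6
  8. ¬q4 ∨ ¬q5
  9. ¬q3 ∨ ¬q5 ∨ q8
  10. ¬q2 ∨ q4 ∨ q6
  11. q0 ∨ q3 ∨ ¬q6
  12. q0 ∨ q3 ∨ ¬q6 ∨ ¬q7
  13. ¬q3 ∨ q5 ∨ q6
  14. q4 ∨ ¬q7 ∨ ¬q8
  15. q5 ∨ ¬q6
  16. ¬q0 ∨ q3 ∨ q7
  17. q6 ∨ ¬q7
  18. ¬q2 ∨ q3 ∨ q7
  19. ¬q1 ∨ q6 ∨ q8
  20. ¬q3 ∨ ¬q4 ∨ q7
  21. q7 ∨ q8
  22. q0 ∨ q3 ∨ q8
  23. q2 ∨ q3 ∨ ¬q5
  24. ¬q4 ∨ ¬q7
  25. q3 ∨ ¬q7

q0 = False, q1 = True, q2 = False, q3 = True, q4 = False, q5 = True, q6 = False, q7 = False, q8 = True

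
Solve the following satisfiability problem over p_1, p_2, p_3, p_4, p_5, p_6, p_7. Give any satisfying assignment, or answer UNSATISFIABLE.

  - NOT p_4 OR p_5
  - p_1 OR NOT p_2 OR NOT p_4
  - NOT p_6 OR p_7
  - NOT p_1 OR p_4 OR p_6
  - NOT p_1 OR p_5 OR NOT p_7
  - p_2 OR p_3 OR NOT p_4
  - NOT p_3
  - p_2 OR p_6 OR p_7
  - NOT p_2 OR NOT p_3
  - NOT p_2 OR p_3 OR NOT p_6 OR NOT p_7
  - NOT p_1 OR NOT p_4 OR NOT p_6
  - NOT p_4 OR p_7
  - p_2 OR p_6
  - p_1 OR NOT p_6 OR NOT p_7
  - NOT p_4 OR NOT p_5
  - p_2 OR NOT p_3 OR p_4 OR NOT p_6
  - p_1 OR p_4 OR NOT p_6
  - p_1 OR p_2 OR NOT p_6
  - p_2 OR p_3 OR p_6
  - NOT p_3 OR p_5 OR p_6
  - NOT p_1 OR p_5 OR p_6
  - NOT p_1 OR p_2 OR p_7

p_1=F, p_2=T, p_3=F, p_4=F, p_5=F, p_6=F, p_7=T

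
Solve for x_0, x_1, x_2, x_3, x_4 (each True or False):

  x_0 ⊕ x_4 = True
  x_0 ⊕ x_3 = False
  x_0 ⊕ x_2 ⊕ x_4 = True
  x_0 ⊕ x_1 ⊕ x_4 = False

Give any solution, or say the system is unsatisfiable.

x_0 = True, x_1 = True, x_2 = False, x_3 = True, x_4 = False

x_0 ⊕ x_4 = T ⊕ F = True ✓
x_0 ⊕ x_3 = T ⊕ T = False ✓
x_0 ⊕ x_2 ⊕ x_4 = T ⊕ F ⊕ F = True ✓
x_0 ⊕ x_1 ⊕ x_4 = T ⊕ T ⊕ F = False ✓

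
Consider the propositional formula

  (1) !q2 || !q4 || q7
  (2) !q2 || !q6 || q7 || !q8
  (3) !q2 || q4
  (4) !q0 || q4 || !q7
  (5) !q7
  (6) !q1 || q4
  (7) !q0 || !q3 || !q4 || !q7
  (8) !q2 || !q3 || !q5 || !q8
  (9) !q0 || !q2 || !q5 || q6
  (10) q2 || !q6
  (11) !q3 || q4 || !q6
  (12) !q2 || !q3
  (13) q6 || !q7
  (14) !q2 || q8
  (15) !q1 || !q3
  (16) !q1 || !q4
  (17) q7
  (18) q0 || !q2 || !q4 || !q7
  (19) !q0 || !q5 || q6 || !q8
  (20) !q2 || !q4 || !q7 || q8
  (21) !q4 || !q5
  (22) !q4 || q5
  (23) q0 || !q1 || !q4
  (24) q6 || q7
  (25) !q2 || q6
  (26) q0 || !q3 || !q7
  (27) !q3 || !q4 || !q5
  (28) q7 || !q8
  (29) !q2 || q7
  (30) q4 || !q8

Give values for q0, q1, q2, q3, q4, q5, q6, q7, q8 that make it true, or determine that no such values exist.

No satisfying assignment exists.

Case q7 = True:
  Clause (!q7) is falsified — contradiction.
Case q7 = False:
  Clause (q7) is falsified — contradiction.
Both cases fail, so the formula is unsatisfiable.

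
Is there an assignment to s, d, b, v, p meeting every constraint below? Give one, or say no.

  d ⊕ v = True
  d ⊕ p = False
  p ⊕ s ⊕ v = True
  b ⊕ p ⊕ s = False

s=F, d=T, b=T, v=F, p=T

d ⊕ v = T ⊕ F = True ✓
d ⊕ p = T ⊕ T = False ✓
p ⊕ s ⊕ v = T ⊕ F ⊕ F = True ✓
b ⊕ p ⊕ s = T ⊕ T ⊕ F = False ✓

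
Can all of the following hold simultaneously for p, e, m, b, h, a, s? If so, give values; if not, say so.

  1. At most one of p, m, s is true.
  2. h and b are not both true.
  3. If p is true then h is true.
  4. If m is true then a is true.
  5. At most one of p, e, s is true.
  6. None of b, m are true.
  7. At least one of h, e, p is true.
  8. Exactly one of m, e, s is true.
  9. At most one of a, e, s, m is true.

p = False; e = True; m = False; b = False; h = False; a = False; s = False

  (1) {p, m, s}: 0 true — at most one ✓
  (2) h=F, b=F — not both ✓
  (3) p=F ⇒ h: vacuous ✓
  (4) m=F ⇒ a: vacuous ✓
  (5) {p, e, s}: 1 true — at most one ✓
  (6) {b, m}: 0 true — none ✓
  (7) {h, e, p}: 1 true — at least one ✓
  (8) {m, e, s}: 1 true — exactly one ✓
  (9) {a, e, s, m}: 1 true — at most one ✓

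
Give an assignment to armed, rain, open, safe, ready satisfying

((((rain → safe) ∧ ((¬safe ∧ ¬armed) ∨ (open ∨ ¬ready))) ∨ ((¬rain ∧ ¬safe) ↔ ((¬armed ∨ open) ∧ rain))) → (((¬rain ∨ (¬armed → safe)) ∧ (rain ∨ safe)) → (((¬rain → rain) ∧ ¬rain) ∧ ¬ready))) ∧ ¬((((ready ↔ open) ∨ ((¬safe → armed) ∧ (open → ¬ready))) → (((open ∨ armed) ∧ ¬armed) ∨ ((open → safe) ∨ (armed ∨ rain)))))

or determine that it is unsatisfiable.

The conjunct ¬((((ready ↔ open) ∨ ((¬safe → armed) ∧ (open → ¬ready))) → (((open ∨ armed) ∧ ¬armed) ∨ ((open → safe) ∨ (armed ∨ rain))))) is unsatisfiable on its own:
  armed = True: this becomes ¬((((ready ↔ open) ∨ (open → ¬ready)) → True)) = False.
  armed = False: simplifies to ¬((((ready ↔ open) ∨ (safe ∧ (open → ¬ready))) → (open ∨ ((open → safe) ∨ rain)))).
    open = True: this becomes ¬(((ready ∨ (safe ∧ ¬ready)) → True)) = False.
    open = False: this becomes ¬(((¬ready ∨ safe) → True)) = False.
So the whole conjunction is unsatisfiable.

No satisfying assignment exists.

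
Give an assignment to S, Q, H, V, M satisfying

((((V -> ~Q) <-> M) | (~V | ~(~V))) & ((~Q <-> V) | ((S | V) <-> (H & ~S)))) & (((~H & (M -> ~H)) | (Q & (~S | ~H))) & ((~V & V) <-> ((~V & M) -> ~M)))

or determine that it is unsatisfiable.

S: False; Q: True; H: True; V: False; M: True

  (((V -> ~Q) <-> M) | (~V | ~(~V))) & ((~Q <-> V) | ((S | V) <-> (H & ~S))) = True
    ((V -> ~Q) <-> M) | (~V | ~(~V)) = True
      (V -> ~Q) <-> M = True
        V -> ~Q = True
          ~Q = False
      ~V | ~(~V) = True
        ~V = True
        ~(~V) = False
          ~V = True
    (~Q <-> V) | ((S | V) <-> (H & ~S)) = True
      ~Q <-> V = True
        ~Q = False
      (S | V) <-> (H & ~S) = False
        S | V = False
        H & ~S = True
          ~S = True
  ((~H & (M -> ~H)) | (Q & (~S | ~H))) & ((~V & V) <-> ((~V & M) -> ~M)) = True
    (~H & (M -> ~H)) | (Q & (~S | ~H)) = True
      ~H & (M -> ~H) = False
        ~H = False
        M -> ~H = False
          ~H = False
      Q & (~S | ~H) = True
        ~S | ~H = True
          ~S = True
          ~H = False
    (~V & V) <-> ((~V & M) -> ~M) = True
      ~V & V = False
        ~V = True
      (~V & M) -> ~M = False
        ~V & M = True
          ~V = True
        ~M = False
Both conjuncts True, so the formula holds.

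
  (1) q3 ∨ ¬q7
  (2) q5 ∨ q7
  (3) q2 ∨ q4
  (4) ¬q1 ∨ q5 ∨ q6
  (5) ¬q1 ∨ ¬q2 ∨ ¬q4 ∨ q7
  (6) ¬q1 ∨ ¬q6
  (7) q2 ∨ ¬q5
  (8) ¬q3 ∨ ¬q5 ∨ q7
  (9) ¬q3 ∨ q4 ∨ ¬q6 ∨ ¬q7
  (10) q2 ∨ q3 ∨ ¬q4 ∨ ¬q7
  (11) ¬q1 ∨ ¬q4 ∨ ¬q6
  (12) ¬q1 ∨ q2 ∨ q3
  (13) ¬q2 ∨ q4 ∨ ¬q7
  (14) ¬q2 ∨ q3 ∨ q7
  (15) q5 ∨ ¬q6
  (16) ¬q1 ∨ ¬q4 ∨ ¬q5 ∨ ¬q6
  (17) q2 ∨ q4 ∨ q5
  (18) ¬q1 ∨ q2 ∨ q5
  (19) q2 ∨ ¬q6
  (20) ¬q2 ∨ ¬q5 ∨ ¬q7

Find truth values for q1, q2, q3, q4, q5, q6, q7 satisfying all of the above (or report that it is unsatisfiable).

Set q1 = False.
Set q2 = True.
Try q3 = False:
  (q3 ∨ ¬q7) forces q7 = False.
  clause (¬q2 ∨ q3 ∨ q7) is falsified — backtrack.
So q3 = True.
Try q4 = False:
  (¬q2 ∨ q4 ∨ ¬q7) forces q7 = False.
  (q5 ∨ q7) forces q5 = True.
  clause (¬q3 ∨ ¬q5 ∨ q7) is falsified — backtrack.
So q4 = True.
Set q5 = False.
  then (q5 ∨ q7) forces q7 = True.
  then (q5 ∨ ¬q6) forces q6 = False.
All clauses satisfied.

q1 = False, q2 = True, q3 = True, q4 = True, q5 = False, q6 = False, q7 = True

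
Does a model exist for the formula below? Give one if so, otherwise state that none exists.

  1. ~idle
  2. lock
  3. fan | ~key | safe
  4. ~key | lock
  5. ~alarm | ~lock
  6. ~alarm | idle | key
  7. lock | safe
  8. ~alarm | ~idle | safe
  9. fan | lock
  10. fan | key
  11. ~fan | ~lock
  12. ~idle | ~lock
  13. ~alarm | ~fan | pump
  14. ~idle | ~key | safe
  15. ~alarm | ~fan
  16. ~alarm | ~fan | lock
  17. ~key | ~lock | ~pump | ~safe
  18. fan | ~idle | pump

safe=T, key=T, fan=F, lock=T, pump=F, alarm=F, idle=F

Unit clause (~idle) forces idle = False.
Unit clause (lock) forces lock = True.
In (~alarm | ~lock) only ~alarm is left, so alarm = False.
In (~fan | ~lock) only ~fan is left, so fan = False.
In (fan | key) only key is left, so key = True.
In (fan | ~key | safe) only safe is left, so safe = True.
In (~key | ~lock | ~pump | ~safe) only ~pump is left, so pump = False.
All clauses satisfied.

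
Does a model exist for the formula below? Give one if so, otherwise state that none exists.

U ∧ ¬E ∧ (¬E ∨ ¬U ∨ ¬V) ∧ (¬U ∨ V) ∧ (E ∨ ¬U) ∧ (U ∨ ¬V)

Case U = True:
  (¬E) forces E = False.
  Clause (E ∨ ¬U) is falsified — contradiction.
Case U = False:
  Clause (U) is falsified — contradiction.
Both cases fail, so the formula is unsatisfiable.

Unsatisfiable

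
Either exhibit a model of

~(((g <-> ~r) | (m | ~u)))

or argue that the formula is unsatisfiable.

g: True, m: False, u: True, r: True

  ~(((g <-> ~r) | (m | ~u))) = True
    (g <-> ~r) | (m | ~u) = False
      g <-> ~r = False
        ~r = False
      m | ~u = False
        ~u = False
The formula evaluates to True.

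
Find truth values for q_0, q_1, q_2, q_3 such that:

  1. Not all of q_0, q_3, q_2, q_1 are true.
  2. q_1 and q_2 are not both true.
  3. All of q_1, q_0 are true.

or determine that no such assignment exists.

q_0 = True, q_1 = True, q_2 = False, q_3 = True

  (1) {q_0, q_3, q_2, q_1}: 3/4 true — not all ✓
  (2) q_1=T, q_2=F — not both ✓
  (3) {q_1, q_0}: all 2 true ✓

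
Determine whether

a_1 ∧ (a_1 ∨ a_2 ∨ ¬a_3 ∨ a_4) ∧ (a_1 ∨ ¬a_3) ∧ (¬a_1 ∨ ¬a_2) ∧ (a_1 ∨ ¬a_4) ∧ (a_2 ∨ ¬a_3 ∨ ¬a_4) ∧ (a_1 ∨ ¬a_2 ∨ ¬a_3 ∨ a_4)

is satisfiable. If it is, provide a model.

a_1: True; a_2: False; a_3: True; a_4: False

Unit clause (a_1) forces a_1 = True.
In (¬a_1 ∨ ¬a_2) only ¬a_2 is left, so a_2 = False.
Set a_3 = True.
  then (a_2 ∨ ¬a_3 ∨ ¬a_4) forces a_4 = False.
Check each clause:
  (a_1): a_1 holds.
  (a_1 ∨ a_2 ∨ ¬a_3 ∨ a_4): a_1 holds.
  (a_1 ∨ ¬a_3): a_1 holds.
  (¬a_1 ∨ ¬a_2): ¬a_2 holds.
  (a_1 ∨ ¬a_4): a_1 holds.
  (a_2 ∨ ¬a_3 ∨ ¬a_4): ¬a_4 holds.
  (a_1 ∨ ¬a_2 ∨ ¬a_3 ∨ a_4): a_1 holds.
All clauses satisfied.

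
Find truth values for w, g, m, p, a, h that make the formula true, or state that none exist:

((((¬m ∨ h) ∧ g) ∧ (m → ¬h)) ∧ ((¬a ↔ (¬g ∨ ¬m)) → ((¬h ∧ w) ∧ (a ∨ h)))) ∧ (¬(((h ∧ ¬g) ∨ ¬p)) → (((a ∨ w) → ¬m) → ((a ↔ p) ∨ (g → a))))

w = False, g = True, m = False, p = True, a = True, h = True

  (((¬m ∨ h) ∧ g) ∧ (m → ¬h)) ∧ ((¬a ↔ (¬g ∨ ¬m)) → ((¬h ∧ w) ∧ (a ∨ h))) = True
    ((¬m ∨ h) ∧ g) ∧ (m → ¬h) = True
      (¬m ∨ h) ∧ g = True
        ¬m ∨ h = True
          ¬m = True
      m → ¬h = True
        ¬h = False
    (¬a ↔ (¬g ∨ ¬m)) → ((¬h ∧ w) ∧ (a ∨ h)) = True
      ¬a ↔ (¬g ∨ ¬m) = False
        ¬a = False
        ¬g ∨ ¬m = True
          ¬g = False
          ¬m = True
      (¬h ∧ w) ∧ (a ∨ h) = False
        ¬h ∧ w = False
          ¬h = False
        a ∨ h = True
  ¬(((h ∧ ¬g) ∨ ¬p)) → (((a ∨ w) → ¬m) → ((a ↔ p) ∨ (g → a))) = True
    ¬(((h ∧ ¬g) ∨ ¬p)) = True
      (h ∧ ¬g) ∨ ¬p = False
        h ∧ ¬g = False
          ¬g = False
        ¬p = False
    ((a ∨ w) → ¬m) → ((a ↔ p) ∨ (g → a)) = True
      (a ∨ w) → ¬m = True
        a ∨ w = True
        ¬m = True
      (a ↔ p) ∨ (g → a) = True
        a ↔ p = True
        g → a = True
Both conjuncts True, so the formula holds.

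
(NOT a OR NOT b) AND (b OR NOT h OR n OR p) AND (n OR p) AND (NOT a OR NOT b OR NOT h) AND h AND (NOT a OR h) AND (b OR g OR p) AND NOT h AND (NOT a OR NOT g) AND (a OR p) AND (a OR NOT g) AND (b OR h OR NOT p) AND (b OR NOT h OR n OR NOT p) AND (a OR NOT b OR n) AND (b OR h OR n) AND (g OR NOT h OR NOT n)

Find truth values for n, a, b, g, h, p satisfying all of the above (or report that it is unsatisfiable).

Case h = True:
  Clause (NOT h) is falsified — contradiction.
Case h = False:
  Clause (h) is falsified — contradiction.
Both cases fail, so the formula is unsatisfiable.

The formula is unsatisfiable.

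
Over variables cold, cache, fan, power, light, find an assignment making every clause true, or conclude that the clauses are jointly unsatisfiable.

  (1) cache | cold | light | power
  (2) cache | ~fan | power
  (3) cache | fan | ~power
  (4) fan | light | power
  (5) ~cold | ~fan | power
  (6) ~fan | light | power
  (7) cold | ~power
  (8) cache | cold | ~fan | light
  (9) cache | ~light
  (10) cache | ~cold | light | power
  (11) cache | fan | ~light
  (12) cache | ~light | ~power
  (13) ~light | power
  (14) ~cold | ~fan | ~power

cold: True; cache: True; fan: False; power: True; light: False

Set cold = True.
Try cache = False:
  (cache | ~light) forces light = False.
  (cache | ~cold | light | power) forces power = True.
  (cache | fan | ~power) forces fan = True.
  clause (~cold | ~fan | ~power) is falsified — backtrack.
So cache = True.
Set fan = False.
Try power = False:
  (fan | light | power) forces light = True.
  clause (~light | power) is falsified — backtrack.
So power = True.
Set light = False.
All clauses satisfied.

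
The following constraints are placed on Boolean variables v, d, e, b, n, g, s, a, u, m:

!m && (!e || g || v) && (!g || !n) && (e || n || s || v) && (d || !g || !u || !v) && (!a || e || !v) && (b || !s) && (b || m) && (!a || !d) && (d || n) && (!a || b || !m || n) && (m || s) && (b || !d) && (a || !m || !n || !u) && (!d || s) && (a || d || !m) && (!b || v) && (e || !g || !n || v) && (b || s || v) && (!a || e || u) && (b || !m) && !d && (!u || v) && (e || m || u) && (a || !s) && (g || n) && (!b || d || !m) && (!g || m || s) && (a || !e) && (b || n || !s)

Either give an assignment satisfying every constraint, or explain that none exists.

Unit clause (!m) forces m = False.
In (b || m) only b is left, so b = True.
In (m || s) only s is left, so s = True.
In (!b || v) only v is left, so v = True.
Unit clause (!d) forces d = False.
In (a || !s) only a is left, so a = True.
In (!a || e || !v) only e is left, so e = True.
In (d || n) only n is left, so n = True.
In (!g || !n) only !g is left, so g = False.
Set u = True.
All clauses satisfied.

v=T; d=F; e=T; b=T; n=T; g=F; s=T; a=T; u=T; m=F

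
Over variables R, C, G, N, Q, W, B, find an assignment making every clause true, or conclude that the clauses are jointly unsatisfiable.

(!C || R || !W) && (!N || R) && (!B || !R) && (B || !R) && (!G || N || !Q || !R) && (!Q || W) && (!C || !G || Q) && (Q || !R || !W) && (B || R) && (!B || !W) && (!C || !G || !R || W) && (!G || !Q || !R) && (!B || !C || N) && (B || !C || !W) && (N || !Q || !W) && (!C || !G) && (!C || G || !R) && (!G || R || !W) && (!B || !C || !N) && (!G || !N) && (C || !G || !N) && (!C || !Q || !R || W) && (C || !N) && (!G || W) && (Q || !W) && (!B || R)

Case B = True:
  (!B || !R) forces R = False.
  Clause (!B || R) is falsified — contradiction.
Case B = False:
  (B || !R) forces R = False.
  Clause (B || R) is falsified — contradiction.
Both cases fail, so the formula is unsatisfiable.

No satisfying assignment exists.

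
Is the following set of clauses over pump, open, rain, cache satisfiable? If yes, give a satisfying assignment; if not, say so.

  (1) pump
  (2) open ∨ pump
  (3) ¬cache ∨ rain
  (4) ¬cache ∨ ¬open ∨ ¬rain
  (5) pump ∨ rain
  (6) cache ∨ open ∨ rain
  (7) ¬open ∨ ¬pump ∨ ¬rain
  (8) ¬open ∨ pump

Unit clause (pump) forces pump = True.
Set open = True.
  then (¬open ∨ ¬pump ∨ ¬rain) forces rain = False.
  then (¬cache ∨ rain) forces cache = False.
All clauses satisfied.

pump=T, open=T, rain=F, cache=F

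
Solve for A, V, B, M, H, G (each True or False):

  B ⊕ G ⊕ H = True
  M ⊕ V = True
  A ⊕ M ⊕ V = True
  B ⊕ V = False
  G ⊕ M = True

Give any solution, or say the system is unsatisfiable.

A = False, V = False, B = False, M = True, H = True, G = False

B ⊕ G ⊕ H = F ⊕ F ⊕ T = True ✓
M ⊕ V = T ⊕ F = True ✓
A ⊕ M ⊕ V = F ⊕ T ⊕ F = True ✓
B ⊕ V = F ⊕ F = False ✓
G ⊕ M = F ⊕ T = True ✓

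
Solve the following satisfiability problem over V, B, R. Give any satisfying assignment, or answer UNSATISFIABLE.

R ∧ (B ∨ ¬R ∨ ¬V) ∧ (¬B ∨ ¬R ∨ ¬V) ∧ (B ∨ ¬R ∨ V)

V: False; B: True; R: True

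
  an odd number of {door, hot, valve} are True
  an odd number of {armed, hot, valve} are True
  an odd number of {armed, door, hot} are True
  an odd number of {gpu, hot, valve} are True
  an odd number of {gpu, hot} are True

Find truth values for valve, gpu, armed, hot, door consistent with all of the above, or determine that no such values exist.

valve: False; gpu: False; armed: False; hot: True; door: False

{door, hot, valve}: 1 true → odd ✓
{armed, hot, valve}: 1 true → odd ✓
{armed, door, hot}: 1 true → odd ✓
{gpu, hot, valve}: 1 true → odd ✓
{gpu, hot}: 1 true → odd ✓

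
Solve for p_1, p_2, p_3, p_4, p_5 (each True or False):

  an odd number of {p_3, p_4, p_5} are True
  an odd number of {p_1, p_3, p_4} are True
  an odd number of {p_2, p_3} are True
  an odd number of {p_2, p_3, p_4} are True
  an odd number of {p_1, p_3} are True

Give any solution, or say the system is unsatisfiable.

p_1 = False, p_2 = False, p_3 = True, p_4 = False, p_5 = False

{p_3, p_4, p_5}: 1 true → odd ✓
{p_1, p_3, p_4}: 1 true → odd ✓
{p_2, p_3}: 1 true → odd ✓
{p_2, p_3, p_4}: 1 true → odd ✓
{p_1, p_3}: 1 true → odd ✓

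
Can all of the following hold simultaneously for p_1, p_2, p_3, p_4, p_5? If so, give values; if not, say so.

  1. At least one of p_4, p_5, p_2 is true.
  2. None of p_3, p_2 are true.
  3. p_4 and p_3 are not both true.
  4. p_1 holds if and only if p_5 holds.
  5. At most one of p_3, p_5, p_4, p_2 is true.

p_1=T; p_2=F; p_3=F; p_4=F; p_5=T

  (1) {p_4, p_5, p_2}: 1 true — at least one ✓
  (2) {p_3, p_2}: 0 true — none ✓
  (3) p_4=F, p_3=F — not both ✓
  (4) p_1=T, p_5=T — same ✓
  (5) {p_3, p_5, p_4, p_2}: 1 true — at most one ✓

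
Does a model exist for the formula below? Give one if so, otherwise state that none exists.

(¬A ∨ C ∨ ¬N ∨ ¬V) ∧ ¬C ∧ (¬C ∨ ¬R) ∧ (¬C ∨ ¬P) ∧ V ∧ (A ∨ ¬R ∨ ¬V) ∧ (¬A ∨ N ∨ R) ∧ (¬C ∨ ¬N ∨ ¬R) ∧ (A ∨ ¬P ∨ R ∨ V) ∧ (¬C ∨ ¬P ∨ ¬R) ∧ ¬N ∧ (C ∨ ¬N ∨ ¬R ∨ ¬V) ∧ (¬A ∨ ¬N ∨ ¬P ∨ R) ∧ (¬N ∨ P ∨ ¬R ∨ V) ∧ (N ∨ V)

V = True; N = False; R = True; A = True; C = False; P = True

Unit clause (¬C) forces C = False.
Unit clause (V) forces V = True.
Unit clause (¬N) forces N = False.
Set R = True.
  then (A ∨ ¬R ∨ ¬V) forces A = True.
Set P = True.
All clauses satisfied.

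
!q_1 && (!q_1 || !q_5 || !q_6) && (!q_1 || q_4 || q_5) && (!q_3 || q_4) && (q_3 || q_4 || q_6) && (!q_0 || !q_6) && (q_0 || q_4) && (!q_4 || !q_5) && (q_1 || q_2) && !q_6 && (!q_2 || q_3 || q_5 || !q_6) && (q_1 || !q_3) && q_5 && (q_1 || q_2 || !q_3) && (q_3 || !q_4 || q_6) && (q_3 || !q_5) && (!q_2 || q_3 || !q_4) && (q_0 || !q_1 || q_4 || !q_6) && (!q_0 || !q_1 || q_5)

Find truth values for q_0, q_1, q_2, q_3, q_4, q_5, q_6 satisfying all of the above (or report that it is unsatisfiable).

Unsatisfiable — no assignment works.

Case q_5 = True:
  (!q_1) forces q_1 = False.
  (!q_4 || !q_5) forces q_4 = False.
  (!q_3 || q_4) forces q_3 = False.
  Clause (q_3 || !q_5) is falsified — contradiction.
Case q_5 = False:
  Clause (q_5) is falsified — contradiction.
Both cases fail, so the formula is unsatisfiable.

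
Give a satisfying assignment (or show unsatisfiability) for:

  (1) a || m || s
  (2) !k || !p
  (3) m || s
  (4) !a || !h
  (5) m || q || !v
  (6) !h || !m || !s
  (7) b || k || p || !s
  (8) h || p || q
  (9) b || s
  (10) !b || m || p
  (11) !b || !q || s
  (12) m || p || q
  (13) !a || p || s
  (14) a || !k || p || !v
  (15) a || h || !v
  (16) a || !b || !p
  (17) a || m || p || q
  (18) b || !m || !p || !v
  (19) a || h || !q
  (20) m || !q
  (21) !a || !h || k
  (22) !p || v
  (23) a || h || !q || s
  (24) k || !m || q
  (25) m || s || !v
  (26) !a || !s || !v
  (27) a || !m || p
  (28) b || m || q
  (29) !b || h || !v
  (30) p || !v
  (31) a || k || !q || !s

p = False, b = False, q = True, k = True, v = False, s = True, h = False, m = True, a = True

Set p = False.
  then (p || !v) forces v = False.
Set b = False.
  then (b || s) forces s = True.
  then (b || k || p || !s) forces k = True.
Try q = False:
  (h || p || q) forces h = True.
  (!a || !h) forces a = False.
  (!h || !m || !s) forces m = False.
  clause (m || p || q) is falsified — backtrack.
So q = True.
  then (m || !q) forces m = True.
  then (a || !m || p) forces a = True.
  then (!a || !h) forces h = False.
All clauses satisfied.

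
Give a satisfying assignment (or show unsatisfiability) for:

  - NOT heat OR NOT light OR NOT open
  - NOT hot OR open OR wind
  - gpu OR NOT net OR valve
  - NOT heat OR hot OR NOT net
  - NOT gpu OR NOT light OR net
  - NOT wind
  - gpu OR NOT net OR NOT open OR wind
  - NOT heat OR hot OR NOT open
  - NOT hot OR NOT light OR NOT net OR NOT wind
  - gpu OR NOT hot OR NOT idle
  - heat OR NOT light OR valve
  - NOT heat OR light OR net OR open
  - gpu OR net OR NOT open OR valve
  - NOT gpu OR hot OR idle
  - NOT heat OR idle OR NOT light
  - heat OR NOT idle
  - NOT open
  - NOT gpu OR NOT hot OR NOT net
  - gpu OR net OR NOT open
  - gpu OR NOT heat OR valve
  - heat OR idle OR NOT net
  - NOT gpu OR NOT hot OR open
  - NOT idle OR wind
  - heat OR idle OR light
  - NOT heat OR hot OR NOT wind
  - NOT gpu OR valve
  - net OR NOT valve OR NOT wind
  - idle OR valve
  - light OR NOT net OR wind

net = False; light = True; hot = False; valve = True; gpu = False; idle = False; wind = False; heat = False; open = False

Unit clause (NOT wind) forces wind = False.
Unit clause (NOT open) forces open = False.
In (NOT idle OR wind) only NOT idle is left, so idle = False.
In (idle OR valve) only valve is left, so valve = True.
In (NOT hot OR open OR wind) only NOT hot is left, so hot = False.
In (NOT gpu OR hot OR idle) only NOT gpu is left, so gpu = False.
Try net = True:
  (NOT heat OR hot OR NOT net) forces heat = False.
  clause (heat OR idle OR NOT net) is falsified — backtrack.
So net = False.
Set light = True.
  then (NOT heat OR idle OR NOT light) forces heat = False.
All clauses satisfied.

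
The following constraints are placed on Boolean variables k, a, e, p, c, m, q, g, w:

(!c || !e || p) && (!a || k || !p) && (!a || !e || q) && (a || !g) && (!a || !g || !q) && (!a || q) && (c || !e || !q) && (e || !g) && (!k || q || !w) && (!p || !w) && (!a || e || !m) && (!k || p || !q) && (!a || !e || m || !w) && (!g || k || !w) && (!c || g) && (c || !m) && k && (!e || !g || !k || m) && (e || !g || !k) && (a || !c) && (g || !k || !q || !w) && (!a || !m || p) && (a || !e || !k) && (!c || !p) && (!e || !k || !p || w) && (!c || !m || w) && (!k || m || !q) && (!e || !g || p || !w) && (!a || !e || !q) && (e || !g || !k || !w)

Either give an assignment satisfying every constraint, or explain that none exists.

k = True, a = False, e = False, p = False, c = False, m = False, q = False, g = False, w = False

Unit clause (k) forces k = True.
Set a = False.
  then (a || !g) forces g = False.
  then (!c || g) forces c = False.
  then (c || !m) forces m = False.
  then (a || !e || !k) forces e = False.
  then (!k || m || !q) forces q = False.
  then (!k || q || !w) forces w = False.
Set p = False.
All clauses satisfied.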